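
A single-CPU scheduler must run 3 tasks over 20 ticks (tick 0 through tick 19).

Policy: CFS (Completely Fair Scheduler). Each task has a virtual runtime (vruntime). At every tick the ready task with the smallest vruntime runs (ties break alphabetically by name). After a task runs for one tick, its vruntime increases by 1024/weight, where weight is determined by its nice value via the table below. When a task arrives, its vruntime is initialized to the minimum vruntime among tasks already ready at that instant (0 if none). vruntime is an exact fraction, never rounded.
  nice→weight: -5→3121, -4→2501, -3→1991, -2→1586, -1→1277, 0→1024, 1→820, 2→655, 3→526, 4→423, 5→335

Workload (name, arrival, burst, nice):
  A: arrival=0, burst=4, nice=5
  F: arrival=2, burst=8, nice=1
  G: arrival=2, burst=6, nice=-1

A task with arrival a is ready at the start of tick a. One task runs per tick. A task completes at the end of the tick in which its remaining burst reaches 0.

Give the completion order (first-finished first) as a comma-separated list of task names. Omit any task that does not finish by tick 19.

t=0: vr[A=0] → run A
t=1: vr[A=1024/335] → run A
t=2: vr[A=2048/335 F=2048/335 G=2048/335] → run A
t=3: vr[A=3072/335 F=2048/335 G=2048/335] → run F
t=4: vr[A=3072/335 F=20224/2747 G=2048/335] → run G
t=5: vr[A=3072/335 F=20224/2747 G=2958336/427795] → run G
t=6: vr[A=3072/335 F=20224/2747 G=3301376/427795] → run F
t=7: vr[A=3072/335 F=118272/13735 G=3301376/427795] → run G
t=8: vr[A=3072/335 F=118272/13735 G=3644416/427795] → run G
t=9: vr[A=3072/335 F=118272/13735 G=3987456/427795] → run F
t=10: vr[A=3072/335 F=135424/13735 G=3987456/427795] → run A
t=11: vr[F=135424/13735 G=3987456/427795] → run G
t=12: vr[F=135424/13735 G=4330496/427795] → run F
t=13: vr[F=152576/13735 G=4330496/427795] → run G
t=14: vr[F=152576/13735] → run F
t=15: vr[F=169728/13735] → run F
t=16: vr[F=37376/2747] → run F
t=17: vr[F=204032/13735] → run F
t=18: (idle)
t=19: (idle)

completion order = A, G, F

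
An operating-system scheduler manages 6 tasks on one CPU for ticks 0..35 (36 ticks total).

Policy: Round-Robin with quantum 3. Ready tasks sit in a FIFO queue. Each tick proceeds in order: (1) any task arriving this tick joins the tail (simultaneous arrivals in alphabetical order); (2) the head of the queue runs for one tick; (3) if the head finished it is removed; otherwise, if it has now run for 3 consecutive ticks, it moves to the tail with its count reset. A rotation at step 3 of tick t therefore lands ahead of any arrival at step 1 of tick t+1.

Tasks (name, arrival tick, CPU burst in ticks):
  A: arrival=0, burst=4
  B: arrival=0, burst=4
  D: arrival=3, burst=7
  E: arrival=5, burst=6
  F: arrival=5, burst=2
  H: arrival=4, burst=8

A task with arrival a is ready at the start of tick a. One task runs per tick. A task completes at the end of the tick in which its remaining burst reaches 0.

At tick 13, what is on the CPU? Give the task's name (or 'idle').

t=0: queue=[A,B] q_used=0 → run A
t=1: queue=[A,B] q_used=1 → run A
t=2: queue=[A,B] q_used=2 → run A
t=3: queue=[B,A,D] q_used=0 → run B
t=4: queue=[B,A,D,H] q_used=1 → run B
t=5: queue=[B,A,D,H,E,F] q_used=2 → run B
t=6: queue=[A,D,H,E,F,B] q_used=0 → run A
t=7: queue=[D,H,E,F,B] q_used=0 → run D
t=8: queue=[D,H,E,F,B] q_used=1 → run D
t=9: queue=[D,H,E,F,B] q_used=2 → run D
t=10: queue=[H,E,F,B,D] q_used=0 → run H
t=11: queue=[H,E,F,B,D] q_used=1 → run H
t=12: queue=[H,E,F,B,D] q_used=2 → run H
t=13: queue=[E,F,B,D,H] q_used=0 → run E
t=14: queue=[E,F,B,D,H] q_used=1 → run E
t=15: queue=[E,F,B,D,H] q_used=2 → run E
t=16: queue=[F,B,D,H,E] q_used=0 → run F
t=17: queue=[F,B,D,H,E] q_used=1 → run F
t=18: queue=[B,D,H,E] q_used=0 → run B
t=19: queue=[D,H,E] q_used=0 → run D
t=20: queue=[D,H,E] q_used=1 → run D
t=21: queue=[D,H,E] q_used=2 → run D
t=22: queue=[H,E,D] q_used=0 → run H
t=23: queue=[H,E,D] q_used=1 → run H
t=24: queue=[H,E,D] q_used=2 → run H
t=25: queue=[E,D,H] q_used=0 → run E
t=26: queue=[E,D,H] q_used=1 → run E
t=27: queue=[E,D,H] q_used=2 → run E
t=28: queue=[D,H] q_used=0 → run D
t=29: queue=[H] q_used=0 → run H
t=30: queue=[H] q_used=1 → run H
t=31: (idle)
t=32: (idle)
t=33: (idle)
t=34: (idle)
t=35: (idle)

running at tick 13 = E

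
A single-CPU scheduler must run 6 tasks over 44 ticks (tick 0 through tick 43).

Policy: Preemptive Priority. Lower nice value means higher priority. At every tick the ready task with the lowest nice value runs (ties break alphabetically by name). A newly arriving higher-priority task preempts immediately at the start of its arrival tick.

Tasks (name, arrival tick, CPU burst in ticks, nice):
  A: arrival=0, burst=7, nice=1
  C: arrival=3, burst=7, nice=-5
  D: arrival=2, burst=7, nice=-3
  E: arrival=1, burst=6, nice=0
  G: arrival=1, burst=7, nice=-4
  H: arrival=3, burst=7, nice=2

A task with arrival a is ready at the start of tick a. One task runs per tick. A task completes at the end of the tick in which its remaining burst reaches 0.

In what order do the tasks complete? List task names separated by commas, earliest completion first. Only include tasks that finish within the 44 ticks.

completion order = C, G, D, E, A, H

t=0: ready={A} → run A
t=1: ready={A,E,G} → run G
t=2: ready={A,D,E,G} → run G
t=3: ready={A,C,D,E,G,H} → run C
t=4: ready={A,C,D,E,G,H} → run C
t=5: ready={A,C,D,E,G,H} → run C
t=6: ready={A,C,D,E,G,H} → run C
t=7: ready={A,C,D,E,G,H} → run C
t=8: ready={A,C,D,E,G,H} → run C
t=9: ready={A,C,D,E,G,H} → run C
t=10: ready={A,D,E,G,H} → run G
t=11: ready={A,D,E,G,H} → run G
t=12: ready={A,D,E,G,H} → run G
t=13: ready={A,D,E,G,H} → run G
t=14: ready={A,D,E,G,H} → run G
t=15: ready={A,D,E,H} → run D
t=16: ready={A,D,E,H} → run D
t=17: ready={A,D,E,H} → run D
t=18: ready={A,D,E,H} → run D
t=19: ready={A,D,E,H} → run D
t=20: ready={A,D,E,H} → run D
t=21: ready={A,D,E,H} → run D
t=22: ready={A,E,H} → run E
t=23: ready={A,E,H} → run E
t=24: ready={A,E,H} → run E
t=25: ready={A,E,H} → run E
t=26: ready={A,E,H} → run E
t=27: ready={A,E,H} → run E
t=28: ready={A,H} → run A
t=29: ready={A,H} → run A
t=30: ready={A,H} → run A
t=31: ready={A,H} → run A
t=32: ready={A,H} → run A
t=33: ready={A,H} → run A
t=34: ready={H} → run H
t=35: ready={H} → run H
t=36: ready={H} → run H
t=37: ready={H} → run H
t=38: ready={H} → run H
t=39: ready={H} → run H
t=40: ready={H} → run H
t=41: (idle)
t=42: (idle)
t=43: (idle)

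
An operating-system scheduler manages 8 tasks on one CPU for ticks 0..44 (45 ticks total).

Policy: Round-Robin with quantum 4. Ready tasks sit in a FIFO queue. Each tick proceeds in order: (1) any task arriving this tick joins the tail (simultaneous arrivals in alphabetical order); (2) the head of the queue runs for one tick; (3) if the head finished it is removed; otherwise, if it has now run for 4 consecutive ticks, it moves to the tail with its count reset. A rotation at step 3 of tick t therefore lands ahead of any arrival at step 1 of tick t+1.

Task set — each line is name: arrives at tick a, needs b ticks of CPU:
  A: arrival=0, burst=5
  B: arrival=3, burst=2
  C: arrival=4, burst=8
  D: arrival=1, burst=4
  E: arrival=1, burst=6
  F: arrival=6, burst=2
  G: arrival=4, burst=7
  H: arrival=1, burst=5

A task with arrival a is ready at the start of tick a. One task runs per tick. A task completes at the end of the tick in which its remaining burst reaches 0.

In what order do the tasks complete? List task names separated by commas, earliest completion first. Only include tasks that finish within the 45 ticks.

completion order = D, B, A, F, E, H, C, G

t=0: queue=[A] q_used=0 → run A
t=1: queue=[A,D,E,H] q_used=1 → run A
t=2: queue=[A,D,E,H] q_used=2 → run A
t=3: queue=[A,D,E,H,B] q_used=3 → run A
t=4: queue=[D,E,H,B,A,C,G] q_used=0 → run D
t=5: queue=[D,E,H,B,A,C,G] q_used=1 → run D
t=6: queue=[D,E,H,B,A,C,G,F] q_used=2 → run D
t=7: queue=[D,E,H,B,A,C,G,F] q_used=3 → run D
t=8: queue=[E,H,B,A,C,G,F] q_used=0 → run E
t=9: queue=[E,H,B,A,C,G,F] q_used=1 → run E
t=10: queue=[E,H,B,A,C,G,F] q_used=2 → run E
t=11: queue=[E,H,B,A,C,G,F] q_used=3 → run E
t=12: queue=[H,B,A,C,G,F,E] q_used=0 → run H
t=13: queue=[H,B,A,C,G,F,E] q_used=1 → run H
t=14: queue=[H,B,A,C,G,F,E] q_used=2 → run H
t=15: queue=[H,B,A,C,G,F,E] q_used=3 → run H
t=16: queue=[B,A,C,G,F,E,H] q_used=0 → run B
t=17: queue=[B,A,C,G,F,E,H] q_used=1 → run B
t=18: queue=[A,C,G,F,E,H] q_used=0 → run A
t=19: queue=[C,G,F,E,H] q_used=0 → run C
t=20: queue=[C,G,F,E,H] q_used=1 → run C
t=21: queue=[C,G,F,E,H] q_used=2 → run C
t=22: queue=[C,G,F,E,H] q_used=3 → run C
t=23: queue=[G,F,E,H,C] q_used=0 → run G
t=24: queue=[G,F,E,H,C] q_used=1 → run G
t=25: queue=[G,F,E,H,C] q_used=2 → run G
t=26: queue=[G,F,E,H,C] q_used=3 → run G
t=27: queue=[F,E,H,C,G] q_used=0 → run F
t=28: queue=[F,E,H,C,G] q_used=1 → run F
t=29: queue=[E,H,C,G] q_used=0 → run E
t=30: queue=[E,H,C,G] q_used=1 → run E
t=31: queue=[H,C,G] q_used=0 → run H
t=32: queue=[C,G] q_used=0 → run C
t=33: queue=[C,G] q_used=1 → run C
t=34: queue=[C,G] q_used=2 → run C
t=35: queue=[C,G] q_used=3 → run C
t=36: queue=[G] q_used=0 → run G
t=37: queue=[G] q_used=1 → run G
t=38: queue=[G] q_used=2 → run G
t=39: (idle)
t=40: (idle)
t=41: (idle)
t=42: (idle)
t=43: (idle)
t=44: (idle)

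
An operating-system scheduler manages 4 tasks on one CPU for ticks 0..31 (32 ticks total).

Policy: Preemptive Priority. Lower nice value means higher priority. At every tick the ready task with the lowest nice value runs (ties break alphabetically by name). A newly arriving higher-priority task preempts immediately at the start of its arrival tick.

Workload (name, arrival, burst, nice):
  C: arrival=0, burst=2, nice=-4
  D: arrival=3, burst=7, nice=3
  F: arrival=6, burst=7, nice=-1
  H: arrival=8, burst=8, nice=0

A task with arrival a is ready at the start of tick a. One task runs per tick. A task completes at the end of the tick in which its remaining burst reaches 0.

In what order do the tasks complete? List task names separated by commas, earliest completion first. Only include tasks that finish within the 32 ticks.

completion order = C, F, H, D

t=0: ready={C} → run C
t=1: ready={C} → run C
t=2: (idle)
t=3: ready={D} → run D
t=4: ready={D} → run D
t=5: ready={D} → run D
t=6: ready={D,F} → run F
t=7: ready={D,F} → run F
t=8: ready={D,F,H} → run F
t=9: ready={D,F,H} → run F
t=10: ready={D,F,H} → run F
t=11: ready={D,F,H} → run F
t=12: ready={D,F,H} → run F
t=13: ready={D,H} → run H
t=14: ready={D,H} → run H
t=15: ready={D,H} → run H
t=16: ready={D,H} → run H
t=17: ready={D,H} → run H
t=18: ready={D,H} → run H
t=19: ready={D,H} → run H
t=20: ready={D,H} → run H
t=21: ready={D} → run D
t=22: ready={D} → run D
t=23: ready={D} → run D
t=24: ready={D} → run D
t=25: (idle)
t=26: (idle)
t=27: (idle)
t=28: (idle)
t=29: (idle)
t=30: (idle)
t=31: (idle)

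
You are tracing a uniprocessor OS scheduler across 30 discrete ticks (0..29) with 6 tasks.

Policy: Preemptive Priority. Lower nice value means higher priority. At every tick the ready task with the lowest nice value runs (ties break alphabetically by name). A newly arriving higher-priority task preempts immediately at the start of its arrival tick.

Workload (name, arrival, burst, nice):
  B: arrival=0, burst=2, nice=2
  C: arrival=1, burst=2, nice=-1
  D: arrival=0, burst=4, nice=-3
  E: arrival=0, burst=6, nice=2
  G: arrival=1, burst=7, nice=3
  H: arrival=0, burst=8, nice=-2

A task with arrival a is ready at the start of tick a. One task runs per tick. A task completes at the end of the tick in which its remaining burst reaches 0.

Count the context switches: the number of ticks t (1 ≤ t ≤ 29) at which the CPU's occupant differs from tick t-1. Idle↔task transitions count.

t=0: ready={B,D,E,H} → run D
t=1: ready={B,C,D,E,G,H} → run D
t=2: ready={B,C,D,E,G,H} → run D
t=3: ready={B,C,D,E,G,H} → run D
t=4: ready={B,C,E,G,H} → run H
t=5: ready={B,C,E,G,H} → run H
t=6: ready={B,C,E,G,H} → run H
t=7: ready={B,C,E,G,H} → run H
t=8: ready={B,C,E,G,H} → run H
t=9: ready={B,C,E,G,H} → run H
t=10: ready={B,C,E,G,H} → run H
t=11: ready={B,C,E,G,H} → run H
t=12: ready={B,C,E,G} → run C
t=13: ready={B,C,E,G} → run C
t=14: ready={B,E,G} → run B
t=15: ready={B,E,G} → run B
t=16: ready={E,G} → run E
t=17: ready={E,G} → run E
t=18: ready={E,G} → run E
t=19: ready={E,G} → run E
t=20: ready={E,G} → run E
t=21: ready={E,G} → run E
t=22: ready={G} → run G
t=23: ready={G} → run G
t=24: ready={G} → run G
t=25: ready={G} → run G
t=26: ready={G} → run G
t=27: ready={G} → run G
t=28: ready={G} → run G
t=29: (idle)

context switches = 6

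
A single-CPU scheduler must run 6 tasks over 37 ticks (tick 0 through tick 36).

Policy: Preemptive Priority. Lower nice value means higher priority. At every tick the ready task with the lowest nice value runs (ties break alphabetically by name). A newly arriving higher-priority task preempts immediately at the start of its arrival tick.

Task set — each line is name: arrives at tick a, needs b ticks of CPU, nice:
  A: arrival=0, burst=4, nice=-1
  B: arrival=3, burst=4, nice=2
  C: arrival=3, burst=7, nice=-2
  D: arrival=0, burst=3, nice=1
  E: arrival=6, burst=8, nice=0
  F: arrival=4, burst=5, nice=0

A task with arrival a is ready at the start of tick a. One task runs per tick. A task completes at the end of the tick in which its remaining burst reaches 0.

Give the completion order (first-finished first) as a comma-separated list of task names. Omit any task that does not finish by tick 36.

t=0: ready={A,D} → run A
t=1: ready={A,D} → run A
t=2: ready={A,D} → run A
t=3: ready={A,B,C,D} → run C
t=4: ready={A,B,C,D,F} → run C
t=5: ready={A,B,C,D,F} → run C
t=6: ready={A,B,C,D,E,F} → run C
t=7: ready={A,B,C,D,E,F} → run C
t=8: ready={A,B,C,D,E,F} → run C
t=9: ready={A,B,C,D,E,F} → run C
t=10: ready={A,B,D,E,F} → run A
t=11: ready={B,D,E,F} → run E
t=12: ready={B,D,E,F} → run E
t=13: ready={B,D,E,F} → run E
t=14: ready={B,D,E,F} → run E
t=15: ready={B,D,E,F} → run E
t=16: ready={B,D,E,F} → run E
t=17: ready={B,D,E,F} → run E
t=18: ready={B,D,E,F} → run E
t=19: ready={B,D,F} → run F
t=20: ready={B,D,F} → run F
t=21: ready={B,D,F} → run F
t=22: ready={B,D,F} → run F
t=23: ready={B,D,F} → run F
t=24: ready={B,D} → run D
t=25: ready={B,D} → run D
t=26: ready={B,D} → run D
t=27: ready={B} → run B
t=28: ready={B} → run B
t=29: ready={B} → run B
t=30: ready={B} → run B
t=31: (idle)
t=32: (idle)
t=33: (idle)
t=34: (idle)
t=35: (idle)
t=36: (idle)

completion order = C, A, E, F, D, B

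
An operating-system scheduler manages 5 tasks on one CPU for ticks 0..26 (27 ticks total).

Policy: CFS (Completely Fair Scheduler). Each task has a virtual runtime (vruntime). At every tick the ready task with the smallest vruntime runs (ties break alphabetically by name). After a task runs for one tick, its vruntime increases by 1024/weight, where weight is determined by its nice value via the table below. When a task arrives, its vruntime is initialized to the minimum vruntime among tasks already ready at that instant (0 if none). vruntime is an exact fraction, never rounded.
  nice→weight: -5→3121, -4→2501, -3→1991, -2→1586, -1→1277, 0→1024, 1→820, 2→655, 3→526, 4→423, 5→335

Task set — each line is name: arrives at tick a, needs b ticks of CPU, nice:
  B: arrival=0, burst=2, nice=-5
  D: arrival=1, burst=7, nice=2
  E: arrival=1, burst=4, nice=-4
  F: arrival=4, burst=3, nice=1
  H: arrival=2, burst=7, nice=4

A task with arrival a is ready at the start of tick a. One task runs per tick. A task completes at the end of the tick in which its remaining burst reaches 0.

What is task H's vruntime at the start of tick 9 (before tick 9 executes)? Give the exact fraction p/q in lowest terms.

t=0: vr[B=0] → run B
t=1: vr[B=1024/3121 D=1024/3121 E=1024/3121] → run B
t=2: vr[D=1024/3121 E=1024/3121 H=1024/3121] → run D
t=3: vr[D=3866624/2044255 E=1024/3121 H=1024/3121] → run E
t=4: vr[D=3866624/2044255 E=5756928/7805621 F=1024/3121 H=1024/3121] → run F
t=5: vr[D=3866624/2044255 E=5756928/7805621 F=1008896/639805 H=1024/3121] → run H
t=6: vr[D=3866624/2044255 E=5756928/7805621 F=1008896/639805 H=3629056/1320183] → run E
t=7: vr[D=3866624/2044255 E=8952832/7805621 F=1008896/639805 H=3629056/1320183] → run E
t=8: vr[D=3866624/2044255 E=12148736/7805621 F=1008896/639805 H=3629056/1320183] → run E
t=9: vr[D=3866624/2044255 F=1008896/639805 H=3629056/1320183] → run F
t=10: vr[D=3866624/2044255 F=1807872/639805 H=3629056/1320183] → run D
t=11: vr[D=7062528/2044255 F=1807872/639805 H=3629056/1320183] → run H
t=12: vr[D=7062528/2044255 F=1807872/639805 H=6824960/1320183] → run F
t=13: vr[D=7062528/2044255 H=6824960/1320183] → run D
t=14: vr[D=10258432/2044255 H=6824960/1320183] → run D
t=15: vr[D=13454336/2044255 H=6824960/1320183] → run H
t=16: vr[D=13454336/2044255 H=3340288/440061] → run D
t=17: vr[D=3330048/408851 H=3340288/440061] → run H
t=18: vr[D=3330048/408851 H=13216768/1320183] → run D
t=19: vr[D=19846144/2044255 H=13216768/1320183] → run D
t=20: vr[H=13216768/1320183] → run H
t=21: vr[H=16412672/1320183] → run H
t=22: vr[H=6536192/440061] → run H
t=23: (idle)
t=24: (idle)
t=25: (idle)
t=26: (idle)

vruntime(H, start of tick 9) = 3629056/1320183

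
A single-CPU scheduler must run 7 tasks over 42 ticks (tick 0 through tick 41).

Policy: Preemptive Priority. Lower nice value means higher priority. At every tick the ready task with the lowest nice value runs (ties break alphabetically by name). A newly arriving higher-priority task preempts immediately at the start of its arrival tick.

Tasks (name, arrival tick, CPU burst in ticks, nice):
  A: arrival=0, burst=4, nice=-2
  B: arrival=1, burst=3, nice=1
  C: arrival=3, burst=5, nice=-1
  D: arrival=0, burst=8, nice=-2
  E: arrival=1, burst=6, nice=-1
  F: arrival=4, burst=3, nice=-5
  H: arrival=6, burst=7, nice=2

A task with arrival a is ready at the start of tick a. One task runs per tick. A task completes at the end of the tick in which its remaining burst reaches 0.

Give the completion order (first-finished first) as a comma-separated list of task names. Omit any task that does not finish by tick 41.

t=0: ready={A,D} → run A
t=1: ready={A,B,D,E} → run A
t=2: ready={A,B,D,E} → run A
t=3: ready={A,B,C,D,E} → run A
t=4: ready={B,C,D,E,F} → run F
t=5: ready={B,C,D,E,F} → run F
t=6: ready={B,C,D,E,F,H} → run F
t=7: ready={B,C,D,E,H} → run D
t=8: ready={B,C,D,E,H} → run D
t=9: ready={B,C,D,E,H} → run D
t=10: ready={B,C,D,E,H} → run D
t=11: ready={B,C,D,E,H} → run D
t=12: ready={B,C,D,E,H} → run D
t=13: ready={B,C,D,E,H} → run D
t=14: ready={B,C,D,E,H} → run D
t=15: ready={B,C,E,H} → run C
t=16: ready={B,C,E,H} → run C
t=17: ready={B,C,E,H} → run C
t=18: ready={B,C,E,H} → run C
t=19: ready={B,C,E,H} → run C
t=20: ready={B,E,H} → run E
t=21: ready={B,E,H} → run E
t=22: ready={B,E,H} → run E
t=23: ready={B,E,H} → run E
t=24: ready={B,E,H} → run E
t=25: ready={B,E,H} → run E
t=26: ready={B,H} → run B
t=27: ready={B,H} → run B
t=28: ready={B,H} → run B
t=29: ready={H} → run H
t=30: ready={H} → run H
t=31: ready={H} → run H
t=32: ready={H} → run H
t=33: ready={H} → run H
t=34: ready={H} → run H
t=35: ready={H} → run H
t=36: (idle)
t=37: (idle)
t=38: (idle)
t=39: (idle)
t=40: (idle)
t=41: (idle)

completion order = A, F, D, C, E, B, H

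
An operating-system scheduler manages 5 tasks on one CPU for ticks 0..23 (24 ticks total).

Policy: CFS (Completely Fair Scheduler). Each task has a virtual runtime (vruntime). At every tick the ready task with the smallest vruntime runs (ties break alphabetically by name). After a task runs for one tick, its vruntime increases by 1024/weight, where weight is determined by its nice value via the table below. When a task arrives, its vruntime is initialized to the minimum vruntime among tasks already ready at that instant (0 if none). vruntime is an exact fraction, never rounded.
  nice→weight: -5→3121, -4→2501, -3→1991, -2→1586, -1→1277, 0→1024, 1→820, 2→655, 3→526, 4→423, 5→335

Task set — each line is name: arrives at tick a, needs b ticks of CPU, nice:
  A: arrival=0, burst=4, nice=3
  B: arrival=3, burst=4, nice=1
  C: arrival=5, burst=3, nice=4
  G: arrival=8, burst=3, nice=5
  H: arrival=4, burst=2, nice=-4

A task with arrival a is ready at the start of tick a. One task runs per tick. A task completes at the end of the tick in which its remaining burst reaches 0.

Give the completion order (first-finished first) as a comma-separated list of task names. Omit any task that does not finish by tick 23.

completion order = A, H, B, C, G

t=0: vr[A=0] → run A
t=1: vr[A=512/263] → run A
t=2: vr[A=1024/263] → run A
t=3: vr[A=1536/263 B=1536/263] → run A
t=4: vr[B=1536/263 H=1536/263] → run B
t=5: vr[B=382208/53915 C=1536/263 H=1536/263] → run C
t=6: vr[B=382208/53915 C=919040/111249 H=1536/263] → run H
t=7: vr[B=382208/53915 C=919040/111249 H=4110848/657763] → run H
t=8: vr[B=382208/53915 C=919040/111249 G=382208/53915] → run B
t=9: vr[B=449536/53915 C=919040/111249 G=382208/53915] → run G
t=10: vr[B=449536/53915 C=919040/111249 G=36649728/3612305] → run C
t=11: vr[B=449536/53915 C=1188352/111249 G=36649728/3612305] → run B
t=12: vr[B=516864/53915 C=1188352/111249 G=36649728/3612305] → run B
t=13: vr[C=1188352/111249 G=36649728/3612305] → run G
t=14: vr[C=1188352/111249 G=9538304/722461] → run C
t=15: vr[G=9538304/722461] → run G
t=16: (idle)
t=17: (idle)
t=18: (idle)
t=19: (idle)
t=20: (idle)
t=21: (idle)
t=22: (idle)
t=23: (idle)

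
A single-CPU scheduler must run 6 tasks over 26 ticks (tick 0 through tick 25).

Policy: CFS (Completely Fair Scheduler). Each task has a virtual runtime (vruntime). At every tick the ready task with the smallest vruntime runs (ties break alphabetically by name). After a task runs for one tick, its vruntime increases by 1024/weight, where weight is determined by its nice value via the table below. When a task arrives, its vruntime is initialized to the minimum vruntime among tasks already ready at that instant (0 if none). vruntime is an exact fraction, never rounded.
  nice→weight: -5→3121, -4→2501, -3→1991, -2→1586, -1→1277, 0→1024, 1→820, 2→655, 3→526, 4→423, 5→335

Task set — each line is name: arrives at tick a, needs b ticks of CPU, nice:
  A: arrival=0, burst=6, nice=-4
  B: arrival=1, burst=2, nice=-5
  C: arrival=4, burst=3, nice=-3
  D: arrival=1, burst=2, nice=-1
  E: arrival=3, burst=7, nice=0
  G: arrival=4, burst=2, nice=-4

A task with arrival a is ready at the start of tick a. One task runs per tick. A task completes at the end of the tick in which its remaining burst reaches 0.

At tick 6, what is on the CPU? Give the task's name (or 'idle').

t=0: vr[A=0] → run A
t=1: vr[A=1024/2501 B=1024/2501 D=1024/2501] → run A
t=2: vr[A=2048/2501 B=1024/2501 D=1024/2501] → run B
t=3: vr[A=2048/2501 B=5756928/7805621 D=1024/2501 E=1024/2501] → run D
t=4: vr[A=2048/2501 B=5756928/7805621 C=1024/2501 D=3868672/3193777 E=1024/2501 G=1024/2501] → run C
t=5: vr[A=2048/2501 B=5756928/7805621 C=4599808/4979491 D=3868672/3193777 E=1024/2501 G=1024/2501] → run E
t=6: vr[A=2048/2501 B=5756928/7805621 C=4599808/4979491 D=3868672/3193777 E=3525/2501 G=1024/2501] → run G
t=7: vr[A=2048/2501 B=5756928/7805621 C=4599808/4979491 D=3868672/3193777 E=3525/2501 G=2048/2501] → run B
t=8: vr[A=2048/2501 C=4599808/4979491 D=3868672/3193777 E=3525/2501 G=2048/2501] → run A
t=9: vr[A=3072/2501 C=4599808/4979491 D=3868672/3193777 E=3525/2501 G=2048/2501] → run G
t=10: vr[A=3072/2501 C=4599808/4979491 D=3868672/3193777 E=3525/2501] → run C
t=11: vr[A=3072/2501 C=7160832/4979491 D=3868672/3193777 E=3525/2501] → run D
t=12: vr[A=3072/2501 C=7160832/4979491 E=3525/2501] → run A
t=13: vr[A=4096/2501 C=7160832/4979491 E=3525/2501] → run E
t=14: vr[A=4096/2501 C=7160832/4979491 E=6026/2501] → run C
t=15: vr[A=4096/2501 E=6026/2501] → run A
t=16: vr[A=5120/2501 E=6026/2501] → run A
t=17: vr[E=6026/2501] → run E
t=18: vr[E=8527/2501] → run E
t=19: vr[E=11028/2501] → run E
t=20: vr[E=13529/2501] → run E
t=21: vr[E=16030/2501] → run E
t=22: (idle)
t=23: (idle)
t=24: (idle)
t=25: (idle)

running at tick 6 = G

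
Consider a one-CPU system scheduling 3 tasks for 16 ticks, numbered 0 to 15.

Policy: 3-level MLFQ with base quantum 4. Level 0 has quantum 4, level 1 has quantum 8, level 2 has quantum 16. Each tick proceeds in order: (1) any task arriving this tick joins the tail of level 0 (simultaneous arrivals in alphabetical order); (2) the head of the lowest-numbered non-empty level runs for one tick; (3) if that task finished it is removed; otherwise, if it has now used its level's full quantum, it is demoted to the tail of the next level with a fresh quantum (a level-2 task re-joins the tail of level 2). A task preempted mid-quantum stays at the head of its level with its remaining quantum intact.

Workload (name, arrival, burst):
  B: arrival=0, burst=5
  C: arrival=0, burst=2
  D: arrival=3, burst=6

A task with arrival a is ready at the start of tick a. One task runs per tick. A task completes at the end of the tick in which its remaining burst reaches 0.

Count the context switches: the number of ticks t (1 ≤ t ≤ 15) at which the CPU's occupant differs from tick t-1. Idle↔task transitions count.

t=0: L0/L1/L2 = BC/-/- → run B
t=1: L0/L1/L2 = BC/-/- → run B
t=2: L0/L1/L2 = BC/-/- → run B
t=3: L0/L1/L2 = BCD/-/- → run B
t=4: L0/L1/L2 = CD/B/- → run C
t=5: L0/L1/L2 = CD/B/- → run C
t=6: L0/L1/L2 = D/B/- → run D
t=7: L0/L1/L2 = D/B/- → run D
t=8: L0/L1/L2 = D/B/- → run D
t=9: L0/L1/L2 = D/B/- → run D
t=10: L0/L1/L2 = -/BD/- → run B
t=11: L0/L1/L2 = -/D/- → run D
t=12: L0/L1/L2 = -/D/- → run D
t=13: (idle)
t=14: (idle)
t=15: (idle)

context switches = 5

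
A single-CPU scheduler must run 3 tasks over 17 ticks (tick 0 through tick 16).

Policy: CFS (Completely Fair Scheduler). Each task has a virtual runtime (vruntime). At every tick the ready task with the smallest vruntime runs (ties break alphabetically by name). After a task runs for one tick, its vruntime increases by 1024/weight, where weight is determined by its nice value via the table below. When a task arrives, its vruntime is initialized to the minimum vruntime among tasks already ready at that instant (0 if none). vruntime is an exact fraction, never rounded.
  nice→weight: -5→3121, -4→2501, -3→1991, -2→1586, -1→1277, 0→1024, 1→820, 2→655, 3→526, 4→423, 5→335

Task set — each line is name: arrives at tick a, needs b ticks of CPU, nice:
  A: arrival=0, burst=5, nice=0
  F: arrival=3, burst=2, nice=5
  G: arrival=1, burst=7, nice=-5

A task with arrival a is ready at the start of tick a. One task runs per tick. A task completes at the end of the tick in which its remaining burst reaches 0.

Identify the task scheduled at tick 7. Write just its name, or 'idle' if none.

running at tick 7 = A

t=0: vr[A=0] → run A
t=1: vr[A=1 G=1] → run A
t=2: vr[A=2 G=1] → run G
t=3: vr[A=2 F=4145/3121 G=4145/3121] → run F
t=4: vr[A=2 F=4584479/1045535 G=4145/3121] → run G
t=5: vr[A=2 F=4584479/1045535 G=5169/3121] → run G
t=6: vr[A=2 F=4584479/1045535 G=6193/3121] → run G
t=7: vr[A=2 F=4584479/1045535 G=7217/3121] → run A
t=8: vr[A=3 F=4584479/1045535 G=7217/3121] → run G
t=9: vr[A=3 F=4584479/1045535 G=8241/3121] → run G
t=10: vr[A=3 F=4584479/1045535 G=9265/3121] → run G
t=11: vr[A=3 F=4584479/1045535] → run A
t=12: vr[A=4 F=4584479/1045535] → run A
t=13: vr[F=4584479/1045535] → run F
t=14: (idle)
t=15: (idle)
t=16: (idle)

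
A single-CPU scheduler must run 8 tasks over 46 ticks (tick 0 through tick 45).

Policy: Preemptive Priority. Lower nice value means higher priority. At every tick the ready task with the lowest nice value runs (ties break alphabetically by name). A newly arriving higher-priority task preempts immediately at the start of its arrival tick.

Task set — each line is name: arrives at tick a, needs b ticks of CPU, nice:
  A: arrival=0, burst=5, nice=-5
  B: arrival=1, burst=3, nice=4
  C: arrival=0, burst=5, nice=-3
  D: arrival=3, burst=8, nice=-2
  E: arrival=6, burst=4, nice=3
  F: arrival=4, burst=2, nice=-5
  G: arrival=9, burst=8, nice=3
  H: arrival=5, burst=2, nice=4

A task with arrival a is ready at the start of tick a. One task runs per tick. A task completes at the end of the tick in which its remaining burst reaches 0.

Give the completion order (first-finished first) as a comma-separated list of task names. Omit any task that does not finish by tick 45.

t=0: ready={A,C} → run A
t=1: ready={A,B,C} → run A
t=2: ready={A,B,C} → run A
t=3: ready={A,B,C,D} → run A
t=4: ready={A,B,C,D,F} → run A
t=5: ready={B,C,D,F,H} → run F
t=6: ready={B,C,D,E,F,H} → run F
t=7: ready={B,C,D,E,H} → run C
t=8: ready={B,C,D,E,H} → run C
t=9: ready={B,C,D,E,G,H} → run C
t=10: ready={B,C,D,E,G,H} → run C
t=11: ready={B,C,D,E,G,H} → run C
t=12: ready={B,D,E,G,H} → run D
t=13: ready={B,D,E,G,H} → run D
t=14: ready={B,D,E,G,H} → run D
t=15: ready={B,D,E,G,H} → run D
t=16: ready={B,D,E,G,H} → run D
t=17: ready={B,D,E,G,H} → run D
t=18: ready={B,D,E,G,H} → run D
t=19: ready={B,D,E,G,H} → run D
t=20: ready={B,E,G,H} → run E
t=21: ready={B,E,G,H} → run E
t=22: ready={B,E,G,H} → run E
t=23: ready={B,E,G,H} → run E
t=24: ready={B,G,H} → run G
t=25: ready={B,G,H} → run G
t=26: ready={B,G,H} → run G
t=27: ready={B,G,H} → run G
t=28: ready={B,G,H} → run G
t=29: ready={B,G,H} → run G
t=30: ready={B,G,H} → run G
t=31: ready={B,G,H} → run G
t=32: ready={B,H} → run B
t=33: ready={B,H} → run B
t=34: ready={B,H} → run B
t=35: ready={H} → run H
t=36: ready={H} → run H
t=37: (idle)
t=38: (idle)
t=39: (idle)
t=40: (idle)
t=41: (idle)
t=42: (idle)
t=43: (idle)
t=44: (idle)
t=45: (idle)

completion order = A, F, C, D, E, G, B, H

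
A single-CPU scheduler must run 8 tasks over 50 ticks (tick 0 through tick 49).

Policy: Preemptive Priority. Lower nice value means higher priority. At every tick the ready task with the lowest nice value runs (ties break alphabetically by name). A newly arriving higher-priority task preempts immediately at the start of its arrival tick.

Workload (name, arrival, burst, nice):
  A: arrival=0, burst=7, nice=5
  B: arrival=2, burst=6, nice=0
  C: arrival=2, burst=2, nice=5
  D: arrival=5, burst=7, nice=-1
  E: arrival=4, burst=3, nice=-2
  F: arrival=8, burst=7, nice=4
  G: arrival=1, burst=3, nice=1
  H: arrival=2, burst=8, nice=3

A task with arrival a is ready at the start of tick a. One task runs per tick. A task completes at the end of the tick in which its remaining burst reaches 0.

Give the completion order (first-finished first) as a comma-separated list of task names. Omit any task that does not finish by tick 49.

t=0: ready={A} → run A
t=1: ready={A,G} → run G
t=2: ready={A,B,C,G,H} → run B
t=3: ready={A,B,C,G,H} → run B
t=4: ready={A,B,C,E,G,H} → run E
t=5: ready={A,B,C,D,E,G,H} → run E
t=6: ready={A,B,C,D,E,G,H} → run E
t=7: ready={A,B,C,D,G,H} → run D
t=8: ready={A,B,C,D,F,G,H} → run D
t=9: ready={A,B,C,D,F,G,H} → run D
t=10: ready={A,B,C,D,F,G,H} → run D
t=11: ready={A,B,C,D,F,G,H} → run D
t=12: ready={A,B,C,D,F,G,H} → run D
t=13: ready={A,B,C,D,F,G,H} → run D
t=14: ready={A,B,C,F,G,H} → run B
t=15: ready={A,B,C,F,G,H} → run B
t=16: ready={A,B,C,F,G,H} → run B
t=17: ready={A,B,C,F,G,H} → run B
t=18: ready={A,C,F,G,H} → run G
t=19: ready={A,C,F,G,H} → run G
t=20: ready={A,C,F,H} → run H
t=21: ready={A,C,F,H} → run H
t=22: ready={A,C,F,H} → run H
t=23: ready={A,C,F,H} → run H
t=24: ready={A,C,F,H} → run H
t=25: ready={A,C,F,H} → run H
t=26: ready={A,C,F,H} → run H
t=27: ready={A,C,F,H} → run H
t=28: ready={A,C,F} → run F
t=29: ready={A,C,F} → run F
t=30: ready={A,C,F} → run F
t=31: ready={A,C,F} → run F
t=32: ready={A,C,F} → run F
t=33: ready={A,C,F} → run F
t=34: ready={A,C,F} → run F
t=35: ready={A,C} → run A
t=36: ready={A,C} → run A
t=37: ready={A,C} → run A
t=38: ready={A,C} → run A
t=39: ready={A,C} → run A
t=40: ready={A,C} → run A
t=41: ready={C} → run C
t=42: ready={C} → run C
t=43: (idle)
t=44: (idle)
t=45: (idle)
t=46: (idle)
t=47: (idle)
t=48: (idle)
t=49: (idle)

completion order = E, D, B, G, H, F, A, C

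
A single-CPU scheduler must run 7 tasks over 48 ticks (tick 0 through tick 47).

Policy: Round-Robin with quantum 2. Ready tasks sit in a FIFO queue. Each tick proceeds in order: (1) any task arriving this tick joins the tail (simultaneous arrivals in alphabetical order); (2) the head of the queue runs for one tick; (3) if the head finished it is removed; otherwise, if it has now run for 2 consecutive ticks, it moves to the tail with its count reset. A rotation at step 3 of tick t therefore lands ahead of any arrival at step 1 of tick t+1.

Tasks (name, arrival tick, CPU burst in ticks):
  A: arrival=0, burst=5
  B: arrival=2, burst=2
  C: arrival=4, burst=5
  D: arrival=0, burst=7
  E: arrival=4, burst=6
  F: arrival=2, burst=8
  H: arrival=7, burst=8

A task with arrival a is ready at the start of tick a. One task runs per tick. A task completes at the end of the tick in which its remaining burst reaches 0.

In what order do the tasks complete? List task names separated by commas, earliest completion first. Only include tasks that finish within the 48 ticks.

completion order = B, A, D, C, E, F, H

t=0: queue=[A,D] q_used=0 → run A
t=1: queue=[A,D] q_used=1 → run A
t=2: queue=[D,A,B,F] q_used=0 → run D
t=3: queue=[D,A,B,F] q_used=1 → run D
t=4: queue=[A,B,F,D,C,E] q_used=0 → run A
t=5: queue=[A,B,F,D,C,E] q_used=1 → run A
t=6: queue=[B,F,D,C,E,A] q_used=0 → run B
t=7: queue=[B,F,D,C,E,A,H] q_used=1 → run B
t=8: queue=[F,D,C,E,A,H] q_used=0 → run F
t=9: queue=[F,D,C,E,A,H] q_used=1 → run F
t=10: queue=[D,C,E,A,H,F] q_used=0 → run D
t=11: queue=[D,C,E,A,H,F] q_used=1 → run D
t=12: queue=[C,E,A,H,F,D] q_used=0 → run C
t=13: queue=[C,E,A,H,F,D] q_used=1 → run C
t=14: queue=[E,A,H,F,D,C] q_used=0 → run E
t=15: queue=[E,A,H,F,D,C] q_used=1 → run E
t=16: queue=[A,H,F,D,C,E] q_used=0 → run A
t=17: queue=[H,F,D,C,E] q_used=0 → run H
t=18: queue=[H,F,D,C,E] q_used=1 → run H
t=19: queue=[F,D,C,E,H] q_used=0 → run F
t=20: queue=[F,D,C,E,H] q_used=1 → run F
t=21: queue=[D,C,E,H,F] q_used=0 → run D
t=22: queue=[D,C,E,H,F] q_used=1 → run D
t=23: queue=[C,E,H,F,D] q_used=0 → run C
t=24: queue=[C,E,H,F,D] q_used=1 → run C
t=25: queue=[E,H,F,D,C] q_used=0 → run E
t=26: queue=[E,H,F,D,C] q_used=1 → run E
t=27: queue=[H,F,D,C,E] q_used=0 → run H
t=28: queue=[H,F,D,C,E] q_used=1 → run H
t=29: queue=[F,D,C,E,H] q_used=0 → run F
t=30: queue=[F,D,C,E,H] q_used=1 → run F
t=31: queue=[D,C,E,H,F] q_used=0 → run D
t=32: queue=[C,E,H,F] q_used=0 → run C
t=33: queue=[E,H,F] q_used=0 → run E
t=34: queue=[E,H,F] q_used=1 → run E
t=35: queue=[H,F] q_used=0 → run H
t=36: queue=[H,F] q_used=1 → run H
t=37: queue=[F,H] q_used=0 → run F
t=38: queue=[F,H] q_used=1 → run F
t=39: queue=[H] q_used=0 → run H
t=40: queue=[H] q_used=1 → run H
t=41: (idle)
t=42: (idle)
t=43: (idle)
t=44: (idle)
t=45: (idle)
t=46: (idle)
t=47: (idle)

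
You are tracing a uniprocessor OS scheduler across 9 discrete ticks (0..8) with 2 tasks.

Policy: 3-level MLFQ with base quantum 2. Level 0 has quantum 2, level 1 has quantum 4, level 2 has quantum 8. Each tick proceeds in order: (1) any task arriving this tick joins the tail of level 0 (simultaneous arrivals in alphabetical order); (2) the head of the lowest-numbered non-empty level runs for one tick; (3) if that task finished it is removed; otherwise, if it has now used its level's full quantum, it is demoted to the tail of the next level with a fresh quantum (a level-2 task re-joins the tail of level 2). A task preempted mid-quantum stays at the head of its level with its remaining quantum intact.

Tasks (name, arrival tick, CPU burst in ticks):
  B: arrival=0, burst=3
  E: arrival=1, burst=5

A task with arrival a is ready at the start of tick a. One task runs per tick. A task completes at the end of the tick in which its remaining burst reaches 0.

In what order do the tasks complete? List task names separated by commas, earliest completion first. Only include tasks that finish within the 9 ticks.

completion order = B, E

t=0: L0/L1/L2 = B/-/- → run B
t=1: L0/L1/L2 = BE/-/- → run B
t=2: L0/L1/L2 = E/B/- → run E
t=3: L0/L1/L2 = E/B/- → run E
t=4: L0/L1/L2 = -/BE/- → run B
t=5: L0/L1/L2 = -/E/- → run E
t=6: L0/L1/L2 = -/E/- → run E
t=7: L0/L1/L2 = -/E/- → run E
t=8: (idle)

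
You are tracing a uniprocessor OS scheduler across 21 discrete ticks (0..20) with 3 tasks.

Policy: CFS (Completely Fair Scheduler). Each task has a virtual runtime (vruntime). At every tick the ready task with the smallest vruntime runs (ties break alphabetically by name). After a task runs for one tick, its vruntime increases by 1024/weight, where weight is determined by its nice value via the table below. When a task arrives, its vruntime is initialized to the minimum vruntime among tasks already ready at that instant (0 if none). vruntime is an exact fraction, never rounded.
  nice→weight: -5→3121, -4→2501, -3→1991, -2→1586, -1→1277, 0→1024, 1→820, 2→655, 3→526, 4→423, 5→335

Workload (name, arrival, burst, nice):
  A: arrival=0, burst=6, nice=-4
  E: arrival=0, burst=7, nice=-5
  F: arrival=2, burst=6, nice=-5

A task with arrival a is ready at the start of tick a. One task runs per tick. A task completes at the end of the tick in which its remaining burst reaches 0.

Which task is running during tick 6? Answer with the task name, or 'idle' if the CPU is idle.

running at tick 6 = F

t=0: vr[A=0 E=0] → run A
t=1: vr[A=1024/2501 E=0] → run E
t=2: vr[A=1024/2501 E=1024/3121 F=1024/3121] → run E
t=3: vr[A=1024/2501 E=2048/3121 F=1024/3121] → run F
t=4: vr[A=1024/2501 E=2048/3121 F=2048/3121] → run A
t=5: vr[A=2048/2501 E=2048/3121 F=2048/3121] → run E
t=6: vr[A=2048/2501 E=3072/3121 F=2048/3121] → run F
t=7: vr[A=2048/2501 E=3072/3121 F=3072/3121] → run A
t=8: vr[A=3072/2501 E=3072/3121 F=3072/3121] → run E
t=9: vr[A=3072/2501 E=4096/3121 F=3072/3121] → run F
t=10: vr[A=3072/2501 E=4096/3121 F=4096/3121] → run A
t=11: vr[A=4096/2501 E=4096/3121 F=4096/3121] → run E
t=12: vr[A=4096/2501 E=5120/3121 F=4096/3121] → run F
t=13: vr[A=4096/2501 E=5120/3121 F=5120/3121] → run A
t=14: vr[A=5120/2501 E=5120/3121 F=5120/3121] → run E
t=15: vr[A=5120/2501 E=6144/3121 F=5120/3121] → run F
t=16: vr[A=5120/2501 E=6144/3121 F=6144/3121] → run E
t=17: vr[A=5120/2501 F=6144/3121] → run F
t=18: vr[A=5120/2501] → run A
t=19: (idle)
t=20: (idle)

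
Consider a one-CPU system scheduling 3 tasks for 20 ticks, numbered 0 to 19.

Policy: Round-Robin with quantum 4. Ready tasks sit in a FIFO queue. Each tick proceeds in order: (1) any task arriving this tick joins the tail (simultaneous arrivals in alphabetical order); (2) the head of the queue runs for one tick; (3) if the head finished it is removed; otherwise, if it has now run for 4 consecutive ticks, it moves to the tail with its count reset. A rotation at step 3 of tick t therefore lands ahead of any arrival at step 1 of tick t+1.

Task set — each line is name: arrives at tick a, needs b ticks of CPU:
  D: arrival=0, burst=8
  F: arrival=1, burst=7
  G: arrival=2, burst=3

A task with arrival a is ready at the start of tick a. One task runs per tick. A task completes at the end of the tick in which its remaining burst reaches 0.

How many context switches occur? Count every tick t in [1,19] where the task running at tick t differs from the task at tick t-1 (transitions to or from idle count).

t=0: queue=[D] q_used=0 → run D
t=1: queue=[D,F] q_used=1 → run D
t=2: queue=[D,F,G] q_used=2 → run D
t=3: queue=[D,F,G] q_used=3 → run D
t=4: queue=[F,G,D] q_used=0 → run F
t=5: queue=[F,G,D] q_used=1 → run F
t=6: queue=[F,G,D] q_used=2 → run F
t=7: queue=[F,G,D] q_used=3 → run F
t=8: queue=[G,D,F] q_used=0 → run G
t=9: queue=[G,D,F] q_used=1 → run G
t=10: queue=[G,D,F] q_used=2 → run G
t=11: queue=[D,F] q_used=0 → run D
t=12: queue=[D,F] q_used=1 → run D
t=13: queue=[D,F] q_used=2 → run D
t=14: queue=[D,F] q_used=3 → run D
t=15: queue=[F] q_used=0 → run F
t=16: queue=[F] q_used=1 → run F
t=17: queue=[F] q_used=2 → run F
t=18: (idle)
t=19: (idle)

context switches = 5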